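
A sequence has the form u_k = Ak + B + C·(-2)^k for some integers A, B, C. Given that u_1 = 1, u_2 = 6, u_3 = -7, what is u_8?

252

The three given values yield: A + B - 2C = 1; 2A + B + 4C = 6; 3A + B - 8C = -7.
Subtracting the first from the second: A + 6C = 5.
Subtracting the second from the third: A - 12C = -13.
Solving: C = 1, A = -1, then B = 4.
Hence u_8 = -1·8 + 4 + 1·256 = 252.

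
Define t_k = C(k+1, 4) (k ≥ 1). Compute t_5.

15

C(6, 4) = 15, so t_5 = 15.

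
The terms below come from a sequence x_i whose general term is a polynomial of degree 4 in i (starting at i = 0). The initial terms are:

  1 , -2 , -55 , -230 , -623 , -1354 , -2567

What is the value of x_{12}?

-31055

1st diffs: -3, -53, -175, -393, -731, -1213.
2nd diffs: -50, -122, -218, -338, -482.
3rd diffs: -72, -96, -120, -144.
4th diffs: -24, -24, -24 (constant).
So x_i = -i^4 - 6i^3 + 4i + 1.
Evaluating at i = 12 gives x_{12} = -31055.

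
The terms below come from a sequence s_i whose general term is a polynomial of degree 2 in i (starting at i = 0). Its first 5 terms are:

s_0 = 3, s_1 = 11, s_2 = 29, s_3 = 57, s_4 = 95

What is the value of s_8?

347

1st diffs: 8, 18, 28, 38.
2nd diffs: 10, 10, 10 (constant).
So s_i = 5i^2 + 3i + 3.
Evaluating at i = 8 gives s_8 = 347.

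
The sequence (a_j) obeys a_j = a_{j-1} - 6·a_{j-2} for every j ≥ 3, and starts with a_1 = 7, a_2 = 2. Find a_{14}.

a_3 = -40;  a_4 = -52;  a_5 = 188;  …;  a_{11} = 21068;  a_{12} = -110380;  a_{13} = -236788;  a_{14} = 425492.

425492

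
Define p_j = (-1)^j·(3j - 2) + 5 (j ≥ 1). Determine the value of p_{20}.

(-1)^20 = 1; 3j - 2 at j=20 is 58; so p_{20} = 63.

63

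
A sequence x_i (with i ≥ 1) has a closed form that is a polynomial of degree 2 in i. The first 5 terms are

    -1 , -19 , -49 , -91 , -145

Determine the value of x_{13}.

-1009

1st diffs: -18, -30, -42, -54.
2nd diffs: -12, -12, -12 (constant).
Newton forward-difference form: x_i = -1 + (-18)·C(i-1,1) + (-12)·C(i-1,2).
At i = 13: i-1 = 12, so x_{13} = -1 - 216 - 792 = -1009.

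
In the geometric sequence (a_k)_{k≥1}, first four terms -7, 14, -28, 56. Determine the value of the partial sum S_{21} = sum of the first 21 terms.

Common ratio r = -2.
a_k = (-7)·(-2)^(k-1).
S = (-7)·((-2)^21 - 1)/(-2 - 1) = (-7)·(-2097152 - 1)/(-3) = -4893357.

-4893357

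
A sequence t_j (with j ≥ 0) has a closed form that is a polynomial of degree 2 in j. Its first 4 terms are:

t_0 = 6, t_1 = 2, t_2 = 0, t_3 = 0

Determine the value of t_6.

1st diffs: -4, -2, 0.
2nd diffs: 2, 2 (constant).
So t_j = j^2 - 5j + 6.
Evaluating at j = 6 gives t_6 = 12.

12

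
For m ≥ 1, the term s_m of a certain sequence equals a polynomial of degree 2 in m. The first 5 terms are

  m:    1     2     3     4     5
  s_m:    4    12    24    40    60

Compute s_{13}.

364

1st diffs: 8, 12, 16, 20.
2nd diffs: 4, 4, 4 (constant).
So s_m = 2m^2 + 2m.
Evaluating at m = 13 gives s_{13} = 364.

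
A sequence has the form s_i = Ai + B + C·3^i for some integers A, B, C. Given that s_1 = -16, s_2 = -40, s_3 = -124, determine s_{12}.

-2657140

The three given values yield: A + B + 3C = -16; 2A + B + 9C = -40; 3A + B + 27C = -124.
Subtracting the first from the second: A + 6C = -24.
Subtracting the second from the third: A + 18C = -84.
Solving: C = -5, A = 6, then B = -7.
So s_i = 6·i + (-7) + (-5)·3^i; at i=12 this is -2657140.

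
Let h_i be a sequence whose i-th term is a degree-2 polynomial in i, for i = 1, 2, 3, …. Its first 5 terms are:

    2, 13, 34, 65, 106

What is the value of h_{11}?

562

1st diffs: 11, 21, 31, 41.
2nd diffs: 10, 10, 10 (constant).
So h_i = 5i^2 - 4i + 1.
Evaluating at i = 11 gives h_{11} = 562.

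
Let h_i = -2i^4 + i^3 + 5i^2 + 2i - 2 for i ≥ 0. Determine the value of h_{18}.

h_{18} = -2·18^4 + 1·18^3 + 5·18^2 + 2·18 - 2 = -202466.

-202466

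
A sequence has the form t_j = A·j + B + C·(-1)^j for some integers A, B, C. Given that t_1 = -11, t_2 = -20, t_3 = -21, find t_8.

-50

Write the equations: A + B - C = -11; 2A + B + C = -20; 3A + B - C = -21.
Subtracting the first from the second: A + 2C = -9.
Subtracting the second from the third: A - 2C = -1.
Solving: C = -2, A = -5, then B = -8.
So t_j = -5·j + (-8) + (-2)·(-1)^j; at j=8 this is -50.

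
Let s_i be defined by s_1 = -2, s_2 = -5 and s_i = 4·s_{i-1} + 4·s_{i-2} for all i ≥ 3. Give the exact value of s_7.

-14912

Iterate the recurrence:
s_3 = -28  s_4 = -132  s_5 = -640  s_6 = -3088  s_7 = -14912.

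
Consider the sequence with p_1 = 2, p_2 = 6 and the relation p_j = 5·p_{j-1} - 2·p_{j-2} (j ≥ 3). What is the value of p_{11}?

4846586

Compute successive terms:
p_3 = 26; p_4 = 118; p_5 = 538; p_6 = 2454; p_7 = 11194; p_8 = 51062; p_9 = 232922; p_{10} = 1062486; p_{11} = 4846586.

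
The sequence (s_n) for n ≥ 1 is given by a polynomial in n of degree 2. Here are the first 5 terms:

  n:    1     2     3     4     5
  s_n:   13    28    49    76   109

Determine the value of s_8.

244

1st diffs: 15, 21, 27, 33.
2nd diffs: 6, 6, 6 (constant).
Newton forward-difference form: s_n = 13 + 15·C(n-1,1) + 6·C(n-1,2).
At n = 8: n-1 = 7, so s_8 = 13 + 105 + 126 = 244.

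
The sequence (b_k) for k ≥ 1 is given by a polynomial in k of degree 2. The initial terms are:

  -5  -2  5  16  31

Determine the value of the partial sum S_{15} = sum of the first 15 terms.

2060

1st diffs: 3, 7, 11, 15.
2nd diffs: 4, 4, 4 (constant).
Newton forward-difference form: b_k = -5 + 3·C(k-1,1) + 4·C(k-1,2).
Continuing: …, 50, 73, 100, 131, …, b_{15} = 401.
Summing k = 1..15 (15 terms) gives 2060.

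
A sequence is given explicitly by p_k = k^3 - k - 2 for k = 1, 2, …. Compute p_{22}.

p_{22} = 1·22^3 - 1·22 - 2 = 10624.

10624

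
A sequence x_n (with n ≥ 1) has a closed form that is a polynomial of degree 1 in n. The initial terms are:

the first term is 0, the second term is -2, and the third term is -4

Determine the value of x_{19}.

1st diffs: -2, -2 (constant).
So x_n = -2n + 2.
Evaluating at n = 19 gives x_{19} = -36.

-36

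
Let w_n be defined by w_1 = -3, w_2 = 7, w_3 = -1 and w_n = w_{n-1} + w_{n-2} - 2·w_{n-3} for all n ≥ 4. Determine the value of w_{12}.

Iterate the recurrence:
w_4 = 12; w_5 = -3; w_6 = 11; w_7 = -16; w_8 = 1; w_9 = -37; w_{10} = -4; w_{11} = -43; w_{12} = 27.

27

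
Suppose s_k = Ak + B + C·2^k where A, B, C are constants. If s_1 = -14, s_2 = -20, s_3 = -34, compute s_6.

The three given values yield: A + B + 2C = -14; 2A + B + 4C = -20; 3A + B + 8C = -34.
Subtracting the first from the second: A + 2C = -6.
Subtracting the second from the third: A + 4C = -14.
Solving: C = -4, A = 2, then B = -8.
Therefore s_6 = 12 + (-8) + (-4)·64 = -252.

-252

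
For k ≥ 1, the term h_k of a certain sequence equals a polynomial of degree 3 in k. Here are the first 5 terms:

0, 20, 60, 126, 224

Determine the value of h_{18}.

1st diffs: 20, 40, 66, 98.
2nd diffs: 20, 26, 32.
3rd diffs: 6, 6 (constant).
Newton forward-difference form: h_k = 20·C(k-1,1) + 20·C(k-1,2) + 6·C(k-1,3).
At k = 18: k-1 = 17, so h_{18} = 340 + 2720 + 4080 = 7140.

7140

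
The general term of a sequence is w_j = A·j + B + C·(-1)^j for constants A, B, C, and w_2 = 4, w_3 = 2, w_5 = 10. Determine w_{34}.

132

At j = 2, 3, 5: 2A + B + C = 4; 3A + B - C = 2; 5A + B - C = 10.
Subtracting the first from the second: A - 2C = -2.
Subtracting the second from the third: 2A = 8.
Solving: C = 3, A = 4, then B = -7.
Therefore w_{34} = 136 + (-7) + 3·1 = 132.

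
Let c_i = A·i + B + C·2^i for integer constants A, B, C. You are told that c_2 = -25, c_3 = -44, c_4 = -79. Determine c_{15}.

At i = 2, 3, 4: 2A + B + 4C = -25; 3A + B + 8C = -44; 4A + B + 16C = -79.
Subtracting the first from the second: A + 4C = -19.
Subtracting the second from the third: A + 8C = -35.
Solving: C = -4, A = -3, then B = -3.
Therefore c_{15} = -45 + (-3) + (-4)·32768 = -131120.

-131120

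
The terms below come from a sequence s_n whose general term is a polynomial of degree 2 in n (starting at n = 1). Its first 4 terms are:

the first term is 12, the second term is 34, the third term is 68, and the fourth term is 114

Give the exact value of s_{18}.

1st diffs: 22, 34, 46.
2nd diffs: 12, 12 (constant).
Newton forward-difference form: s_n = 12 + 22·C(n-1,1) + 12·C(n-1,2).
At n = 18: n-1 = 17, so s_{18} = 12 + 374 + 1632 = 2018.

2018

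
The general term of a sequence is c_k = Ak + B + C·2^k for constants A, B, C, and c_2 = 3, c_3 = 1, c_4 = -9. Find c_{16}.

-130977

Plug in k = 2, 3, 4: 2A + B + 4C = 3; 3A + B + 8C = 1; 4A + B + 16C = -9.
Subtracting the first from the second: A + 4C = -2.
Subtracting the second from the third: A + 8C = -10.
Solving: C = -2, A = 6, then B = -1.
Hence c_{16} = 6·16 + (-1) + (-2)·65536 = -130977.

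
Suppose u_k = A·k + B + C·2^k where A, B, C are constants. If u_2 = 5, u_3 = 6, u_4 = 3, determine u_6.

-35

Write the equations: 2A + B + 4C = 5; 3A + B + 8C = 6; 4A + B + 16C = 3.
Subtracting the first from the second: A + 4C = 1.
Subtracting the second from the third: A + 8C = -3.
Solving: C = -1, A = 5, then B = -1.
So u_k = 5·k + (-1) + (-1)·2^k; at k=6 this is -35.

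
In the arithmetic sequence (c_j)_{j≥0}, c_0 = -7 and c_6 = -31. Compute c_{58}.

Common difference d = (-31 - (-7)) / (6 - 0) = -4.
c_j = -7 + (j - 0)·(-4).
c_{58} = -7 + 58·(-4) = -239.

-239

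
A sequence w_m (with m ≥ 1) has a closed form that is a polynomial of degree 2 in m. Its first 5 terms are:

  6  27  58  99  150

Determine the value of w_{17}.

1st diffs: 21, 31, 41, 51.
2nd diffs: 10, 10, 10 (constant).
So w_m = 5m^2 + 6m - 5.
Evaluating at m = 17 gives w_{17} = 1542.

1542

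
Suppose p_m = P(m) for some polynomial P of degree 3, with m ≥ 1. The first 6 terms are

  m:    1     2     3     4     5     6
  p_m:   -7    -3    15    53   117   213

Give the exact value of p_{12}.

1797

1st diffs: 4, 18, 38, 64, 96.
2nd diffs: 14, 20, 26, 32.
3rd diffs: 6, 6, 6 (constant).
So p_m = m^3 + m^2 - 6m - 3.
Evaluating at m = 12 gives p_{12} = 1797.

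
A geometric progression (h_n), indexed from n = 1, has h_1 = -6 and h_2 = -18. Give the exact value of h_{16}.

-86093442

Common ratio r = 3.
h_n = (-6)·3^(n-1).
h_{16} = (-6)·3^15 = -86093442.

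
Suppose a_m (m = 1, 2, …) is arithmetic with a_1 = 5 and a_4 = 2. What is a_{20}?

Common difference d = (2 - 5) / (4 - 1) = -1.
a_m = 5 + (m - 1)·(-1).
a_{20} = 5 + 19·(-1) = -14.

-14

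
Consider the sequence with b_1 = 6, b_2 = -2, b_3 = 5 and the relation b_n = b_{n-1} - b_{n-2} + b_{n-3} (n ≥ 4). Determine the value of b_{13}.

Compute successive terms:
b_4 = 13  b_5 = 6  b_6 = -2  b_7 = 5  b_8 = 13  b_9 = 6  b_{10} = -2  b_{11} = 5  b_{12} = 13  b_{13} = 6.

6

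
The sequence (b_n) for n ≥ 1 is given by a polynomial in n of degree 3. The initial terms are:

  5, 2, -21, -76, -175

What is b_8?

1st diffs: -3, -23, -55, -99.
2nd diffs: -20, -32, -44.
3rd diffs: -12, -12 (constant).
Newton forward-difference form: b_n = 5 + (-3)·C(n-1,1) + (-20)·C(n-1,2) + (-12)·C(n-1,3).
At n = 8: n-1 = 7, so b_8 = 5 - 21 - 420 - 420 = -856.

-856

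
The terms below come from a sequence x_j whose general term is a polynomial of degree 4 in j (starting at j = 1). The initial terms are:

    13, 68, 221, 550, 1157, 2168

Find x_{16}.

1st diffs: 55, 153, 329, 607, 1011.
2nd diffs: 98, 176, 278, 404.
3rd diffs: 78, 102, 126.
4th diffs: 24, 24 (constant).
Newton forward-difference form: x_j = 13 + 55·C(j-1,1) + 98·C(j-1,2) + 78·C(j-1,3) + 24·C(j-1,4).
At j = 16: j-1 = 15, so x_{16} = 13 + 825 + 10290 + 35490 + 32760 = 79378.

79378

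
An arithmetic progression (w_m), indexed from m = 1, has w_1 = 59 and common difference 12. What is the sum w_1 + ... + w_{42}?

12810

w_m = 59 + (m - 1)·12.
w_{42} = 551; S = 42·(59 + 551)/2 = 12810.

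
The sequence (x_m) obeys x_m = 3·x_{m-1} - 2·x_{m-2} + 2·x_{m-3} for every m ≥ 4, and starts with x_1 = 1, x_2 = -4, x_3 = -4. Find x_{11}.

Step forward from the initial values:
x_4 = -2  x_5 = -6  x_6 = -22  x_7 = -58  x_8 = -142  x_9 = -354  x_{10} = -894  x_{11} = -2258.

-2258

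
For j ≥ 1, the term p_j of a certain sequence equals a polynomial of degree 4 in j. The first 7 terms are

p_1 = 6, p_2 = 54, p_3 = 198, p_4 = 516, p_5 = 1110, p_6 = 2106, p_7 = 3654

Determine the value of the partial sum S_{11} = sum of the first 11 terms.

55374

1st diffs: 48, 144, 318, 594, 996, 1548.
2nd diffs: 96, 174, 276, 402, 552.
3rd diffs: 78, 102, 126, 150.
4th diffs: 24, 24, 24 (constant).
Newton forward-difference form: p_j = 6 + 48·C(j-1,1) + 96·C(j-1,2) + 78·C(j-1,3) + 24·C(j-1,4).
Continuing: 5928, 9126, 13470, 19206.
Summing j = 1..11 (11 terms) gives 55374.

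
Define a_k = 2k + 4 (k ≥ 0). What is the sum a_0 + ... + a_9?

Over k = 0..9: Σk = 45.
Total = (2)·45 + (4)·10 = 130.

130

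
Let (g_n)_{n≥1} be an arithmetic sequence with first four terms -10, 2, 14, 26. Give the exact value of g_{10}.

Common difference d = 12.
g_n = -10 + (n - 1)·12.
g_{10} = -10 + 9·12 = 98.

98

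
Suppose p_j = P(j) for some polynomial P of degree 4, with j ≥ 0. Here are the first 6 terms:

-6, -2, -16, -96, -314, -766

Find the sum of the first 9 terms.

1st diffs: 4, -14, -80, -218, -452.
2nd diffs: -18, -66, -138, -234.
3rd diffs: -48, -72, -96.
4th diffs: -24, -24 (constant).
So p_j = -j^4 - 2j^3 + 4j^2 + 3j - 6.
Continuing: -1572, -2876, -4846.
Summing j = 0..8 (9 terms) gives -10494.

-10494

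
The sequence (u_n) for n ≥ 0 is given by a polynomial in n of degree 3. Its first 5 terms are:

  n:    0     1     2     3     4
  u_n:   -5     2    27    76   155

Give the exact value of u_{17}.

1st diffs: 7, 25, 49, 79.
2nd diffs: 18, 24, 30.
3rd diffs: 6, 6 (constant).
Newton forward-difference form: u_n = -5 + 7·C(n,1) + 18·C(n,2) + 6·C(n,3).
At n = 17: n = 17, so u_{17} = -5 + 119 + 2448 + 4080 = 6642.

6642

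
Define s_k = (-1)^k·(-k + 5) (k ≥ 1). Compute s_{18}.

(-1)^18 = 1; -k + 5 at k=18 is -13; so s_{18} = -13.

-13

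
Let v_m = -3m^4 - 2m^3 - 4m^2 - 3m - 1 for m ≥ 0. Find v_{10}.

v_{10} = -3·10^4 - 2·10^3 - 4·10^2 - 3·10 - 1 = -32431.

-32431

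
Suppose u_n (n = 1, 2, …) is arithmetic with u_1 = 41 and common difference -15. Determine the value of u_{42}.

-574

u_n = 41 + (n - 1)·(-15).
u_{42} = 41 + 41·(-15) = -574.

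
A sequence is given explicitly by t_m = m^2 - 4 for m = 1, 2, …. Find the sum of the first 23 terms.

Over m = 1..23: Σm = 276, Σm² = 4324.
Total = (1)·4324 + (-4)·23 = 4232.

4232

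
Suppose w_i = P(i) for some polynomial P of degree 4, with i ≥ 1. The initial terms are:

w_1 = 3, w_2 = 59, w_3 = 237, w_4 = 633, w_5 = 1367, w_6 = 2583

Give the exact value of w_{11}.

22613

1st diffs: 56, 178, 396, 734, 1216.
2nd diffs: 122, 218, 338, 482.
3rd diffs: 96, 120, 144.
4th diffs: 24, 24 (constant).
So w_i = i^4 + 6i^3 - i - 3.
Evaluating at i = 11 gives w_{11} = 22613.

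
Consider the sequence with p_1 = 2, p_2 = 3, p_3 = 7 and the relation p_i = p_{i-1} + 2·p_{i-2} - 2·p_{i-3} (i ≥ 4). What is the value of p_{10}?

93

Compute successive terms:
p_4 = 9, p_5 = 17, p_6 = 21, p_7 = 37, p_8 = 45, p_9 = 77, p_{10} = 93.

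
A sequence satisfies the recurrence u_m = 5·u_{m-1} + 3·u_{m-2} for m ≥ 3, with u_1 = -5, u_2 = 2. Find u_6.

Iterate the recurrence:
u_3 = -5, u_4 = -19, u_5 = -110, u_6 = -607.

-607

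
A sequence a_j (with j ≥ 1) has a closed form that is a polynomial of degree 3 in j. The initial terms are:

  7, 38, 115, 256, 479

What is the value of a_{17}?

1st diffs: 31, 77, 141, 223.
2nd diffs: 46, 64, 82.
3rd diffs: 18, 18 (constant).
So a_j = 3j^3 + 5j^2 - 5j + 4.
Evaluating at j = 17 gives a_{17} = 16103.

16103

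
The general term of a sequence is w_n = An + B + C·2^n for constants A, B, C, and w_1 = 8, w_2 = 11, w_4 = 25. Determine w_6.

At n = 1, 2, 4: A + B + 2C = 8; 2A + B + 4C = 11; 4A + B + 16C = 25.
Subtracting the first from the second: A + 2C = 3.
Subtracting the second from the third: 2A + 12C = 14.
Solving: C = 1, A = 1, then B = 5.
Hence w_6 = 1·6 + 5 + 1·64 = 75.

75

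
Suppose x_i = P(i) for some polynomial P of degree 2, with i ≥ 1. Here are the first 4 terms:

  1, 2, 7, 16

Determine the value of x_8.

92

1st diffs: 1, 5, 9.
2nd diffs: 4, 4 (constant).
Newton forward-difference form: x_i = 1 + 1·C(i-1,1) + 4·C(i-1,2).
At i = 8: i-1 = 7, so x_8 = 1 + 7 + 84 = 92.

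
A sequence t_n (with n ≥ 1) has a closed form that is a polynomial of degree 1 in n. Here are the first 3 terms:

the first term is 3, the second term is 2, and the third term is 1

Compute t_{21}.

1st diffs: -1, -1 (constant).
So t_n = -n + 4.
Evaluating at n = 21 gives t_{21} = -17.

-17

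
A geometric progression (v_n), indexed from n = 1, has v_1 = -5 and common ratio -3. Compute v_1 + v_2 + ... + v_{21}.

v_n = (-5)·(-3)^(n-1).
S = (-5)·((-3)^21 - 1)/(-3 - 1) = (-5)·(-10460353203 - 1)/(-4) = -13075441505.

-13075441505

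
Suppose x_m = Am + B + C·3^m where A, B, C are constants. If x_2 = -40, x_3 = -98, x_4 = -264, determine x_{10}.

The three given values yield: 2A + B + 9C = -40; 3A + B + 27C = -98; 4A + B + 81C = -264.
Subtracting the first from the second: A + 18C = -58.
Subtracting the second from the third: A + 54C = -166.
Solving: C = -3, A = -4, then B = -5.
Therefore x_{10} = -40 + (-5) + (-3)·59049 = -177192.

-177192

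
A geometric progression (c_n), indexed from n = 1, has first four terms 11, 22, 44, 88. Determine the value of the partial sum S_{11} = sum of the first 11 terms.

Common ratio r = 2.
c_n = 11·2^(n-1).
S = 11·(2^11 - 1)/(2 - 1) = 11·(2048 - 1)/(1) = 22517.

22517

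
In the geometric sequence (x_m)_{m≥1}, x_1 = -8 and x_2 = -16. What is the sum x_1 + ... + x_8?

-2040

Common ratio r = 2.
x_m = (-8)·2^(m-1).
S = (-8)·(2^8 - 1)/(2 - 1) = (-8)·(256 - 1)/(1) = -2040.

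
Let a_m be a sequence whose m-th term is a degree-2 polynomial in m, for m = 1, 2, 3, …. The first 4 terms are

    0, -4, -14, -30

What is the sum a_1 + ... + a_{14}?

1st diffs: -4, -10, -16.
2nd diffs: -6, -6 (constant).
Newton forward-difference form: a_m = (-4)·C(m-1,1) + (-6)·C(m-1,2).
Continuing: …, -52, -80, -114, -154, …, a_{14} = -520.
Summing m = 1..14 (14 terms) gives -2548.

-2548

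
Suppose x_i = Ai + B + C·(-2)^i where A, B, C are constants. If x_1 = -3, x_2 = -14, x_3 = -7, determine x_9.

467

Plug in i = 1, 2, 3: A + B - 2C = -3; 2A + B + 4C = -14; 3A + B - 8C = -7.
Subtracting the first from the second: A + 6C = -11.
Subtracting the second from the third: A - 12C = 7.
Solving: C = -1, A = -5, then B = 0.
Therefore x_9 = -45 + 0 + (-1)·(-512) = 467.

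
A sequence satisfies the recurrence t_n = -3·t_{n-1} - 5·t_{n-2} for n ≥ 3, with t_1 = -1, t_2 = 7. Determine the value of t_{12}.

-1412

Step forward from the initial values:
t_3 = -16, t_4 = 13, t_5 = 41, t_6 = -188, t_7 = 359, t_8 = -137, t_9 = -1384, t_{10} = 4837, t_{11} = -7591, t_{12} = -1412.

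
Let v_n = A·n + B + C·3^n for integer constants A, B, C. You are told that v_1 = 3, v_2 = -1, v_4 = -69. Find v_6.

-713

At n = 1, 2, 4: A + B + 3C = 3; 2A + B + 9C = -1; 4A + B + 81C = -69.
Subtracting the first from the second: A + 6C = -4.
Subtracting the second from the third: 2A + 72C = -68.
Solving: C = -1, A = 2, then B = 4.
Therefore v_6 = 12 + 4 + (-1)·729 = -713.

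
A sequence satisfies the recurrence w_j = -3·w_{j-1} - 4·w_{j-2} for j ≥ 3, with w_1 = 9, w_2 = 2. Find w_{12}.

25654

Applying the relation repeatedly:
w_3 = -42;  w_4 = 118;  w_5 = -186;  w_6 = 86;  w_7 = 486;  w_8 = -1802;  w_9 = 3462;  w_{10} = -3178;  w_{11} = -4314;  w_{12} = 25654.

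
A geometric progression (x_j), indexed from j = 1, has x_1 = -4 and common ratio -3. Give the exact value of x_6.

972

x_j = (-4)·(-3)^(j-1).
x_6 = (-4)·(-3)^5 = 972.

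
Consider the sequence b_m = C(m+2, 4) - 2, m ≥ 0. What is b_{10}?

493

C(12, 4) = 495, so b_{10} = 493.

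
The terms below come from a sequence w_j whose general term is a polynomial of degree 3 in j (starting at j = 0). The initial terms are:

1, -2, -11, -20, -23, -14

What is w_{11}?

1st diffs: -3, -9, -9, -3, 9.
2nd diffs: -6, 0, 6, 12.
3rd diffs: 6, 6, 6 (constant).
Newton forward-difference form: w_j = 1 + (-3)·C(j,1) + (-6)·C(j,2) + 6·C(j,3).
At j = 11: j = 11, so w_{11} = 1 - 33 - 330 + 990 = 628.

628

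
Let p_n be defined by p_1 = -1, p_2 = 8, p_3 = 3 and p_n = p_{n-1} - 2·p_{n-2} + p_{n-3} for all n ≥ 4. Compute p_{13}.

Compute successive terms:
p_4 = -14;  p_5 = -12;  p_6 = 19;  p_7 = 29;  p_8 = -21;  p_9 = -60;  p_{10} = 11;  p_{11} = 110;  p_{12} = 28;  p_{13} = -181.

-181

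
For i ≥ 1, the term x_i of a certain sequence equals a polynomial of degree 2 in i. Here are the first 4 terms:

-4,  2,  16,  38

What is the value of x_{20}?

1st diffs: 6, 14, 22.
2nd diffs: 8, 8 (constant).
So x_i = 4i^2 - 6i - 2.
Evaluating at i = 20 gives x_{20} = 1478.

1478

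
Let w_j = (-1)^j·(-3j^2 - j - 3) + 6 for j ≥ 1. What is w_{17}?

(-1)^17 = -1; -3j^2 - j - 3 at j=17 is -887; so w_{17} = 893.

893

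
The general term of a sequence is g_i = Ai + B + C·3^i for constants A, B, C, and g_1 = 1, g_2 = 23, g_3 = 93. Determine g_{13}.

6377257

The three given values yield: A + B + 3C = 1; 2A + B + 9C = 23; 3A + B + 27C = 93.
Subtracting the first from the second: A + 6C = 22.
Subtracting the second from the third: A + 18C = 70.
Solving: C = 4, A = -2, then B = -9.
Therefore g_{13} = -26 + (-9) + 4·1594323 = 6377257.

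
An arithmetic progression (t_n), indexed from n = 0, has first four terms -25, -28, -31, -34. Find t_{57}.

Common difference d = -3.
t_n = -25 + (n - 0)·(-3).
t_{57} = -25 + 57·(-3) = -196.

-196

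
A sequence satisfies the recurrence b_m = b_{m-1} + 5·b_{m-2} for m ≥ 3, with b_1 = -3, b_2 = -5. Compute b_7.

Compute successive terms:
b_3 = -20;  b_4 = -45;  b_5 = -145;  b_6 = -370;  b_7 = -1095.

-1095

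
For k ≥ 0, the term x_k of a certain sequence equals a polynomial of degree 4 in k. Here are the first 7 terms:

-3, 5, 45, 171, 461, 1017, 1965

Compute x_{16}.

77885

1st diffs: 8, 40, 126, 290, 556, 948.
2nd diffs: 32, 86, 164, 266, 392.
3rd diffs: 54, 78, 102, 126.
4th diffs: 24, 24, 24 (constant).
Newton forward-difference form: x_k = -3 + 8·C(k,1) + 32·C(k,2) + 54·C(k,3) + 24·C(k,4).
At k = 16: k = 16, so x_{16} = -3 + 128 + 3840 + 30240 + 43680 = 77885.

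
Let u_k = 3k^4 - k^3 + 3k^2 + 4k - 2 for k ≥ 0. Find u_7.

7033

u_7 = 3·7^4 - 1·7^3 + 3·7^2 + 4·7 - 2 = 7033.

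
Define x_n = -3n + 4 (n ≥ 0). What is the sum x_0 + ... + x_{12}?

Over n = 0..12: Σn = 78.
Total = (-3)·78 + (4)·13 = -182.

-182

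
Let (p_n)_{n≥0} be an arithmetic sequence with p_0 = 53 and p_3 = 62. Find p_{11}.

86

Common difference d = (62 - 53) / (3 - 0) = 3.
p_n = 53 + (n - 0)·3.
p_{11} = 53 + 11·3 = 86.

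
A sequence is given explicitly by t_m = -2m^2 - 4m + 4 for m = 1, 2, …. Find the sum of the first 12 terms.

Over m = 1..12: Σm = 78, Σm² = 650.
Total = (-2)·650 + (-4)·78 + (4)·12 = -1564.

-1564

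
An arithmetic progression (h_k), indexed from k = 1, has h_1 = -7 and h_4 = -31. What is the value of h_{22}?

Common difference d = (-31 - (-7)) / (4 - 1) = -8.
h_k = -7 + (k - 1)·(-8).
h_{22} = -7 + 21·(-8) = -175.

-175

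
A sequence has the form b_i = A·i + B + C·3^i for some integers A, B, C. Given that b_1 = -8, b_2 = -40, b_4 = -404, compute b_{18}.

-1937102472

The three given values yield: A + B + 3C = -8; 2A + B + 9C = -40; 4A + B + 81C = -404.
Subtracting the first from the second: A + 6C = -32.
Subtracting the second from the third: 2A + 72C = -364.
Solving: C = -5, A = -2, then B = 9.
Hence b_{18} = -2·18 + 9 + (-5)·387420489 = -1937102472.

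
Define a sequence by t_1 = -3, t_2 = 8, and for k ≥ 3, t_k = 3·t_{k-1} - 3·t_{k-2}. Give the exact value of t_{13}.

t_3 = 33;  t_4 = 75;  t_5 = 126;  …;  t_{10} = -2025;  t_{11} = -3402;  t_{12} = -4131;  t_{13} = -2187.

-2187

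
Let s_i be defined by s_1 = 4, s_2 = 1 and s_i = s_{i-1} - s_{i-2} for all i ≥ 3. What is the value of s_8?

Iterate the recurrence:
s_3 = -3; s_4 = -4; s_5 = -1; s_6 = 3; s_7 = 4; s_8 = 1.

1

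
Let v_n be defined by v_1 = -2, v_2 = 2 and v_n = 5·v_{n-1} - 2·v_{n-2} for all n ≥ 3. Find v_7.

6286

v_3 = 14, v_4 = 66, v_5 = 302, v_6 = 1378, v_7 = 6286.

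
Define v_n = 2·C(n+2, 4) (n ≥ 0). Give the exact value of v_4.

C(6, 4) = 15, so v_4 = 30.

30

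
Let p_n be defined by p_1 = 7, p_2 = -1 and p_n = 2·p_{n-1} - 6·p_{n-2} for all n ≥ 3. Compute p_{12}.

Step forward from the initial values:
p_3 = -44  p_4 = -82  p_5 = 100  p_6 = 692  p_7 = 784  p_8 = -2584  p_9 = -9872  p_{10} = -4240  p_{11} = 50752  p_{12} = 126944.

126944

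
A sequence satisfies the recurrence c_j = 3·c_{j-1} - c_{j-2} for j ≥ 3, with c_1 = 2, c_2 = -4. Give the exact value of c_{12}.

c_3 = -14; c_4 = -38; c_5 = -100; c_6 = -262; c_7 = -686; c_8 = -1796; c_9 = -4702; c_{10} = -12310; c_{11} = -32228; c_{12} = -84374.

-84374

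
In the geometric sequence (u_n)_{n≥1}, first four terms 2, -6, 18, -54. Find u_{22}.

-20920706406

Common ratio r = -3.
u_n = 2·(-3)^(n-1).
u_{22} = 2·(-3)^21 = -20920706406.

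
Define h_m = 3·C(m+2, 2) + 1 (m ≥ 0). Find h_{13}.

316

C(15, 2) = 105, so h_{13} = 316.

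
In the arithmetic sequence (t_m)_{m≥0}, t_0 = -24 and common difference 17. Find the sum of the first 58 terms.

t_m = -24 + (m - 0)·17.
t_{57} = 945; S = 58·(-24 + 945)/2 = 26709.

26709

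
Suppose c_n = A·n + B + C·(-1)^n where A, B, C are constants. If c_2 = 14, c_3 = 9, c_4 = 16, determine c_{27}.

At n = 2, 3, 4: 2A + B + C = 14; 3A + B - C = 9; 4A + B + C = 16.
Subtracting the first from the second: A - 2C = -5.
Subtracting the second from the third: A + 2C = 7.
Solving: C = 3, A = 1, then B = 9.
Therefore c_{27} = 27 + 9 + 3·(-1) = 33.

33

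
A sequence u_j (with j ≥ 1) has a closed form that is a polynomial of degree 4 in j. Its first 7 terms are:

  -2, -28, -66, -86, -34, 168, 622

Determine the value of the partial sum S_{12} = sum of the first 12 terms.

1st diffs: -26, -38, -20, 52, 202, 454.
2nd diffs: -12, 18, 72, 150, 252.
3rd diffs: 30, 54, 78, 102.
4th diffs: 24, 24, 24 (constant).
So u_j = j^4 - 5j^3 - j^2 - 3j + 6.
Continuing: …, 1454, 2814, 4876, 7838, …, u_{12} = 11922.
Summing j = 1..12 (12 terms) gives 29478.

29478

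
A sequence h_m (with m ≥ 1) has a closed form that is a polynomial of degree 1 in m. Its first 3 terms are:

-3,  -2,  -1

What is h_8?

4

1st diffs: 1, 1 (constant).
So h_m = m - 4.
Evaluating at m = 8 gives h_8 = 4.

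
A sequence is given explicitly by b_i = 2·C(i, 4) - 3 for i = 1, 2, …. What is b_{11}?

657

C(11, 4) = 330, so b_{11} = 657.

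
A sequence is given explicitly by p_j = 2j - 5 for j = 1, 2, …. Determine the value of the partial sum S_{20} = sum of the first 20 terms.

320

Over j = 1..20: Σj = 210.
Total = (2)·210 + (-5)·20 = 320.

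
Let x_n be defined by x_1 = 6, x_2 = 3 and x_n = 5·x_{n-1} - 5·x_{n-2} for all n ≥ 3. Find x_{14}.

-43078125

x_3 = -15;  x_4 = -90;  x_5 = -375;  …;  x_{11} = -909375;  x_{12} = -3290625;  x_{13} = -11906250;  x_{14} = -43078125.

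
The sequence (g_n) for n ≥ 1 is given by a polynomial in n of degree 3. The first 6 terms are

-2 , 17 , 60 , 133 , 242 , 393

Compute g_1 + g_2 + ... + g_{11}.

1st diffs: 19, 43, 73, 109, 151.
2nd diffs: 24, 30, 36, 42.
3rd diffs: 6, 6, 6 (constant).
So g_n = n^3 + 6n^2 - 6n - 3.
Continuing: …, 592, 845, 1158, 1537, …, g_{11} = 1988.
Summing n = 1..11 (11 terms) gives 6963.

6963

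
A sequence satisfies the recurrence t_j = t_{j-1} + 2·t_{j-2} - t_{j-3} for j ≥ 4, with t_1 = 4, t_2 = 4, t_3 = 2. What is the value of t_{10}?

Iterate the recurrence:
t_4 = 6; t_5 = 6; t_6 = 16; t_7 = 22; t_8 = 48; t_9 = 76; t_{10} = 150.

150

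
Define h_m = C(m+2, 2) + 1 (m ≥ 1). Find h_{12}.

92

C(14, 2) = 91, so h_{12} = 92.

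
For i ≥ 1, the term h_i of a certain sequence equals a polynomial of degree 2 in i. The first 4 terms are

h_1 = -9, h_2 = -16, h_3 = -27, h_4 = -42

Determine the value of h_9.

-177

1st diffs: -7, -11, -15.
2nd diffs: -4, -4 (constant).
Newton forward-difference form: h_i = -9 + (-7)·C(i-1,1) + (-4)·C(i-1,2).
At i = 9: i-1 = 8, so h_9 = -9 - 56 - 112 = -177.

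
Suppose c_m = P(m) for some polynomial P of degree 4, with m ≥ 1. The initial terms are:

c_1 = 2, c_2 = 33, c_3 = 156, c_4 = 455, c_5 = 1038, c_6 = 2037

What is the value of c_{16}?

1st diffs: 31, 123, 299, 583, 999.
2nd diffs: 92, 176, 284, 416.
3rd diffs: 84, 108, 132.
4th diffs: 24, 24 (constant).
Newton forward-difference form: c_m = 2 + 31·C(m-1,1) + 92·C(m-1,2) + 84·C(m-1,3) + 24·C(m-1,4).
At m = 16: m-1 = 15, so c_{16} = 2 + 465 + 9660 + 38220 + 32760 = 81107.

81107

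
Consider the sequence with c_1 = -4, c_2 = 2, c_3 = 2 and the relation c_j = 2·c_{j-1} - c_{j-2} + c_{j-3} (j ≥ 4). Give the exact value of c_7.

-6

Compute successive terms:
c_4 = -2, c_5 = -4, c_6 = -4, c_7 = -6.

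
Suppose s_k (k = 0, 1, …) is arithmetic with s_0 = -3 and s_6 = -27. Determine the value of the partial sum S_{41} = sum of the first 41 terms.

-3403

Common difference d = (-27 - (-3)) / (6 - 0) = -4.
s_k = -3 + (k - 0)·(-4).
s_{40} = -163; S = 41·(-3 + (-163))/2 = -3403.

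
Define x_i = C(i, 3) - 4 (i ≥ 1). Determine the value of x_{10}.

C(10, 3) = 120, so x_{10} = 116.

116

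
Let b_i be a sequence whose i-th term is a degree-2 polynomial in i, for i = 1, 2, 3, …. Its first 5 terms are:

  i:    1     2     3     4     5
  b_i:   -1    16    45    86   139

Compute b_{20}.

1st diffs: 17, 29, 41, 53.
2nd diffs: 12, 12, 12 (constant).
Newton forward-difference form: b_i = -1 + 17·C(i-1,1) + 12·C(i-1,2).
At i = 20: i-1 = 19, so b_{20} = -1 + 323 + 2052 = 2374.

2374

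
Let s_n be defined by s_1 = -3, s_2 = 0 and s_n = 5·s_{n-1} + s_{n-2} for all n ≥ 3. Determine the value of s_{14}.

-214053840

Iterate the recurrence:
s_3 = -3  s_4 = -15  s_5 = -78  …  s_{11} = -1528878  s_{12} = -7938825  s_{13} = -41223003  s_{14} = -214053840.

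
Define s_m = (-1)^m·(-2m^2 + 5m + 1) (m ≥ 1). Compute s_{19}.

(-1)^19 = -1; -2m^2 + 5m + 1 at m=19 is -626; so s_{19} = 626.

626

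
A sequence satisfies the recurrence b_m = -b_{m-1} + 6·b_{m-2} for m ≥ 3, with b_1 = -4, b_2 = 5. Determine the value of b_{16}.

Compute successive terms:
b_3 = -29; b_4 = 59; b_5 = -233; …; b_{13} = -1387481; b_{14} = 4133771; b_{15} = -12458657; b_{16} = 37261283.
(Characteristic roots are 2 and -3.)

37261283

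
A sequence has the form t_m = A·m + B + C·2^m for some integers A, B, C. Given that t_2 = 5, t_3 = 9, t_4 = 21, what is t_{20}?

At m = 2, 3, 4: 2A + B + 4C = 5; 3A + B + 8C = 9; 4A + B + 16C = 21.
Subtracting the first from the second: A + 4C = 4.
Subtracting the second from the third: A + 8C = 12.
Solving: C = 2, A = -4, then B = 5.
Hence t_{20} = -4·20 + 5 + 2·1048576 = 2097077.

2097077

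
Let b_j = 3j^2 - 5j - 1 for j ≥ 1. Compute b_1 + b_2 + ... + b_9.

621

Over j = 1..9: Σj = 45, Σj² = 285.
Total = (3)·285 + (-5)·45 + (-1)·9 = 621.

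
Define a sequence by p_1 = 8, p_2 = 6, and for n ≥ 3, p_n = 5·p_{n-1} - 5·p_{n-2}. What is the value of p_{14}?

-41156250

Applying the relation repeatedly:
p_3 = -10;  p_4 = -80;  p_5 = -350;  …;  p_{11} = -868750;  p_{12} = -3143750;  p_{13} = -11375000;  p_{14} = -41156250.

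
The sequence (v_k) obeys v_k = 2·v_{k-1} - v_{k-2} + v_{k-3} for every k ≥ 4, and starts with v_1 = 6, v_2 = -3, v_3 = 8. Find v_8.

v_4 = 25;  v_5 = 39;  v_6 = 61;  v_7 = 108;  v_8 = 194.

194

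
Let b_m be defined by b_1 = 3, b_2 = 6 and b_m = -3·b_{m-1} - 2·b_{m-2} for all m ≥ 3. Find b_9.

-2292

Step forward from the initial values:
b_3 = -24;  b_4 = 60;  b_5 = -132;  b_6 = 276;  b_7 = -564;  b_8 = 1140;  b_9 = -2292.
(Characteristic roots are -1 and -2.)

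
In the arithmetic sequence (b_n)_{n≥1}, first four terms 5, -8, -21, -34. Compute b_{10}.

Common difference d = -13.
b_n = 5 + (n - 1)·(-13).
b_{10} = 5 + 9·(-13) = -112.

-112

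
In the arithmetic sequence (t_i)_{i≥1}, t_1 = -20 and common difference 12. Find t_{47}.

532

t_i = -20 + (i - 1)·12.
t_{47} = -20 + 46·12 = 532.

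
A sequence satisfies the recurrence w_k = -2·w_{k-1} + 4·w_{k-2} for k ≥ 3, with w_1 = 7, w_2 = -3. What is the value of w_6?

Compute successive terms:
w_3 = 34, w_4 = -80, w_5 = 296, w_6 = -912.

-912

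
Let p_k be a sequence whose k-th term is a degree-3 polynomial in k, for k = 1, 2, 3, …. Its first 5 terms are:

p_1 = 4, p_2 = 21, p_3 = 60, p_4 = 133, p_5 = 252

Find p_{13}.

1st diffs: 17, 39, 73, 119.
2nd diffs: 22, 34, 46.
3rd diffs: 12, 12 (constant).
Newton forward-difference form: p_k = 4 + 17·C(k-1,1) + 22·C(k-1,2) + 12·C(k-1,3).
At k = 13: k-1 = 12, so p_{13} = 4 + 204 + 1452 + 2640 = 4300.

4300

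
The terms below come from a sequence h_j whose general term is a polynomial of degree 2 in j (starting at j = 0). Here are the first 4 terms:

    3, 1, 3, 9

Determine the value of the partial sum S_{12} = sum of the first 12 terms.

1st diffs: -2, 2, 6.
2nd diffs: 4, 4 (constant).
Newton forward-difference form: h_j = 3 + (-2)·C(j,1) + 4·C(j,2).
Continuing: …, 19, 33, 51, 73, …, h_{11} = 201.
Summing j = 0..11 (12 terms) gives 784.

784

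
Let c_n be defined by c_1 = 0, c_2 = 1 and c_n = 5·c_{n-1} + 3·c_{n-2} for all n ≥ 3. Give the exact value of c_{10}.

Compute successive terms:
c_3 = 5;  c_4 = 28;  c_5 = 155;  c_6 = 859;  c_7 = 4760;  c_8 = 26377;  c_9 = 146165;  c_{10} = 809956.

809956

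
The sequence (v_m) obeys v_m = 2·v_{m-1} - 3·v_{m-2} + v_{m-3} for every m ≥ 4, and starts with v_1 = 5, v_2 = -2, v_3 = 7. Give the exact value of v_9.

Step forward from the initial values:
v_4 = 25; v_5 = 27; v_6 = -14; v_7 = -84; v_8 = -99; v_9 = 40.

40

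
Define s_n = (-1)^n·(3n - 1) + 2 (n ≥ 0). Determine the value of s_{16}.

(-1)^16 = 1; 3n - 1 at n=16 is 47; so s_{16} = 49.

49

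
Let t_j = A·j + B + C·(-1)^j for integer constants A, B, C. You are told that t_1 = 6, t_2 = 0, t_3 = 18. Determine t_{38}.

216

At j = 1, 2, 3: A + B - C = 6; 2A + B + C = 0; 3A + B - C = 18.
Subtracting the first from the second: A + 2C = -6.
Subtracting the second from the third: A - 2C = 18.
Solving: C = -6, A = 6, then B = -6.
So t_j = 6·j + (-6) + (-6)·(-1)^j; at j=38 this is 216.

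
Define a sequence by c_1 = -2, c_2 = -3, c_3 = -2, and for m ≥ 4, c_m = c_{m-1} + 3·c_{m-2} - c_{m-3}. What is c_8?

Compute successive terms:
c_4 = -9; c_5 = -12; c_6 = -37; c_7 = -64; c_8 = -163.

-163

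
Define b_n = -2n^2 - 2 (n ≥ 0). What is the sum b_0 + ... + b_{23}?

-8696

Over n = 0..23: Σn = 276, Σn² = 4324.
Total = (-2)·4324 + (-2)·24 = -8696.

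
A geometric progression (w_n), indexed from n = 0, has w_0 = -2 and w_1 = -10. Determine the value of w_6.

Common ratio r = 5.
w_n = (-2)·5^(n-0).
w_6 = (-2)·5^6 = -31250.

-31250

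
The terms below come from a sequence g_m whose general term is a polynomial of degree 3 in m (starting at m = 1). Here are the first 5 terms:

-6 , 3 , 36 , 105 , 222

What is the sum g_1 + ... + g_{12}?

11742

1st diffs: 9, 33, 69, 117.
2nd diffs: 24, 36, 48.
3rd diffs: 12, 12 (constant).
Newton forward-difference form: g_m = -6 + 9·C(m-1,1) + 24·C(m-1,2) + 12·C(m-1,3).
Continuing: …, 399, 648, 981, 1410, …, g_{12} = 3393.
Summing m = 1..12 (12 terms) gives 11742.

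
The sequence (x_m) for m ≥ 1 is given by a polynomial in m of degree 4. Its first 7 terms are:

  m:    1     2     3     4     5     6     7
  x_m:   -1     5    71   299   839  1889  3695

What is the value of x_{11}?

1st diffs: 6, 66, 228, 540, 1050, 1806.
2nd diffs: 60, 162, 312, 510, 756.
3rd diffs: 102, 150, 198, 246.
4th diffs: 48, 48, 48 (constant).
So x_m = 2m^4 - 3m^3 - 2m^2 + 3m - 1.
Evaluating at m = 11 gives x_{11} = 25079.

25079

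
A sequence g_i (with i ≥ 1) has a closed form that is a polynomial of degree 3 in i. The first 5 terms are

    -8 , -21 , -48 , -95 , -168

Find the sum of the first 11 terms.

-5093

1st diffs: -13, -27, -47, -73.
2nd diffs: -14, -20, -26.
3rd diffs: -6, -6 (constant).
So g_i = -i^3 - i^2 - 3i - 3.
Continuing: …, -273, -416, -603, -840, …, g_{11} = -1488.
Summing i = 1..11 (11 terms) gives -5093.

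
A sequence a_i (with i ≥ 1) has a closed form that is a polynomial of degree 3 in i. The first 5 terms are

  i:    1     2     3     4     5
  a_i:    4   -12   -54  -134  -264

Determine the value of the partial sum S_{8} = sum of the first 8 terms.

-2712

1st diffs: -16, -42, -80, -130.
2nd diffs: -26, -38, -50.
3rd diffs: -12, -12 (constant).
Newton forward-difference form: a_i = 4 + (-16)·C(i-1,1) + (-26)·C(i-1,2) + (-12)·C(i-1,3).
Continuing: -456, -722, -1074.
Summing i = 1..8 (8 terms) gives -2712.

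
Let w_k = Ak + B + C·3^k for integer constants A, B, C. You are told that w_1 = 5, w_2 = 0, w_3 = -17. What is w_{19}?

-1162261441

At k = 1, 2, 3: A + B + 3C = 5; 2A + B + 9C = 0; 3A + B + 27C = -17.
Subtracting the first from the second: A + 6C = -5.
Subtracting the second from the third: A + 18C = -17.
Solving: C = -1, A = 1, then B = 7.
Hence w_{19} = 1·19 + 7 + (-1)·1162261467 = -1162261441.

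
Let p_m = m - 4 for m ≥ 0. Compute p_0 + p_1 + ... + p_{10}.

11

Over m = 0..10: Σm = 55.
Total = (1)·55 + (-4)·11 = 11.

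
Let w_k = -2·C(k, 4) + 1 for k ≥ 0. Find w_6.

-29

C(6, 4) = 15, so w_6 = -29.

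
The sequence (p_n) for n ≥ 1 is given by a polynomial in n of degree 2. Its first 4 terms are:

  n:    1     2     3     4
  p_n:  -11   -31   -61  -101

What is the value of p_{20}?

-2101

1st diffs: -20, -30, -40.
2nd diffs: -10, -10 (constant).
Newton forward-difference form: p_n = -11 + (-20)·C(n-1,1) + (-10)·C(n-1,2).
At n = 20: n-1 = 19, so p_{20} = -11 - 380 - 1710 = -2101.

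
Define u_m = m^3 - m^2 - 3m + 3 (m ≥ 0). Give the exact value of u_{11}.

u_{11} = 1·11^3 - 1·11^2 - 3·11 + 3 = 1180.

1180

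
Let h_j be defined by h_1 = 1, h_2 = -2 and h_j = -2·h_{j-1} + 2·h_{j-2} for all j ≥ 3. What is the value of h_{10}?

-6688

h_3 = 6; h_4 = -16; h_5 = 44; h_6 = -120; h_7 = 328; h_8 = -896; h_9 = 2448; h_{10} = -6688.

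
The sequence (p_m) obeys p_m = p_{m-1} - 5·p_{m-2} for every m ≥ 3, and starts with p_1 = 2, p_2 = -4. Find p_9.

Step forward from the initial values:
p_3 = -14  p_4 = 6  p_5 = 76  p_6 = 46  p_7 = -334  p_8 = -564  p_9 = 1106.

1106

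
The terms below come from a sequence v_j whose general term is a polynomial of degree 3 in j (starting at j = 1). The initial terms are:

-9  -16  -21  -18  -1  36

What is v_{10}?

504

1st diffs: -7, -5, 3, 17, 37.
2nd diffs: 2, 8, 14, 20.
3rd diffs: 6, 6, 6 (constant).
Newton forward-difference form: v_j = -9 + (-7)·C(j-1,1) + 2·C(j-1,2) + 6·C(j-1,3).
At j = 10: j-1 = 9, so v_{10} = -9 - 63 + 72 + 504 = 504.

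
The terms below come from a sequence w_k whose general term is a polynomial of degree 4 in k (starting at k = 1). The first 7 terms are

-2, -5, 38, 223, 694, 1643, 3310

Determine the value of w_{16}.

1st diffs: -3, 43, 185, 471, 949, 1667.
2nd diffs: 46, 142, 286, 478, 718.
3rd diffs: 96, 144, 192, 240.
4th diffs: 48, 48, 48 (constant).
Newton forward-difference form: w_k = -2 + (-3)·C(k-1,1) + 46·C(k-1,2) + 96·C(k-1,3) + 48·C(k-1,4).
At k = 16: k-1 = 15, so w_{16} = -2 - 45 + 4830 + 43680 + 65520 = 113983.

113983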